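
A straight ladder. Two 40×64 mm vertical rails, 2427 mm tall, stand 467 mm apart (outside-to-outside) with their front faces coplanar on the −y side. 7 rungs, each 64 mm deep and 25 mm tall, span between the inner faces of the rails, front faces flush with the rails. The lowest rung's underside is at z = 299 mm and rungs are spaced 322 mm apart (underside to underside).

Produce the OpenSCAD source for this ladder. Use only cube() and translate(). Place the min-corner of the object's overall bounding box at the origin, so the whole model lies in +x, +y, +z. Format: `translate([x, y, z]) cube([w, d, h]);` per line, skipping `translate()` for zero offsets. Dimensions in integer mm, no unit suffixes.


cube([40, 64, 2427]);
translate([427, 0, 0]) cube([40, 64, 2427]);
translate([40, 0, 299]) cube([387, 64, 25]);
translate([40, 0, 621]) cube([387, 64, 25]);
translate([40, 0, 943]) cube([387, 64, 25]);
translate([40, 0, 1265]) cube([387, 64, 25]);
translate([40, 0, 1587]) cube([387, 64, 25]);
translate([40, 0, 1909]) cube([387, 64, 25]);
translate([40, 0, 2231]) cube([387, 64, 25]);


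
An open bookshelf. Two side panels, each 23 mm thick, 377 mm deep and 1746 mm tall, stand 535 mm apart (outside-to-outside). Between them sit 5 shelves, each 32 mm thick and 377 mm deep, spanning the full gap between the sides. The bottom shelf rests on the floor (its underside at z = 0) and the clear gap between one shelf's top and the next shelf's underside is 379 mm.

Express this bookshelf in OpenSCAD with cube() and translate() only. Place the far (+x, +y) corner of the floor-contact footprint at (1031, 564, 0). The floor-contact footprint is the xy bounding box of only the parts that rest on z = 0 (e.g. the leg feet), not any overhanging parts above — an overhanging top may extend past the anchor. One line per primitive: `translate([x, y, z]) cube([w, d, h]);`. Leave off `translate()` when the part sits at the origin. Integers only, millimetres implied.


translate([496, 187, 0]) cube([23, 377, 1746]);
translate([1008, 187, 0]) cube([23, 377, 1746]);
translate([519, 187, 0]) cube([489, 377, 32]);
translate([519, 187, 411]) cube([489, 377, 32]);
translate([519, 187, 822]) cube([489, 377, 32]);
translate([519, 187, 1233]) cube([489, 377, 32]);
translate([519, 187, 1644]) cube([489, 377, 32]);


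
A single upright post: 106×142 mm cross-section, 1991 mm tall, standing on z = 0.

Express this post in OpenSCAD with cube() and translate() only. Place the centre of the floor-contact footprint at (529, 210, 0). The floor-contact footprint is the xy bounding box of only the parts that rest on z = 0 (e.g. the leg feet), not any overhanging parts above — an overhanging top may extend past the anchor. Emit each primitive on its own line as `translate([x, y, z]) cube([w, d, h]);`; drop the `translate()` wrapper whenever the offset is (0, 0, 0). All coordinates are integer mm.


translate([476, 139, 0]) cube([106, 142, 1991]);


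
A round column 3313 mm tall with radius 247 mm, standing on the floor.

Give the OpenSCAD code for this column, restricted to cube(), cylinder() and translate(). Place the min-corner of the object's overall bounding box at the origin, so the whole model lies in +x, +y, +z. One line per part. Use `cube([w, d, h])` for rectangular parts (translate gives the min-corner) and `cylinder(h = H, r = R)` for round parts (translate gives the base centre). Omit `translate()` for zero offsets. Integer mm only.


translate([247, 247, 0]) cylinder(h = 3313, r = 247);


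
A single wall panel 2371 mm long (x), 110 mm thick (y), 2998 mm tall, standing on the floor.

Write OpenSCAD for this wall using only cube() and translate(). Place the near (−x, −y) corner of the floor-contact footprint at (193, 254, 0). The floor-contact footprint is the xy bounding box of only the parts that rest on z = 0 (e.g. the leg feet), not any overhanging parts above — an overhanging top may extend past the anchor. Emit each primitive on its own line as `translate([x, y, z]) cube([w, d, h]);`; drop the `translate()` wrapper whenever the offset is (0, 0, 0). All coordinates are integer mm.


translate([193, 254, 0]) cube([2371, 110, 2998]);


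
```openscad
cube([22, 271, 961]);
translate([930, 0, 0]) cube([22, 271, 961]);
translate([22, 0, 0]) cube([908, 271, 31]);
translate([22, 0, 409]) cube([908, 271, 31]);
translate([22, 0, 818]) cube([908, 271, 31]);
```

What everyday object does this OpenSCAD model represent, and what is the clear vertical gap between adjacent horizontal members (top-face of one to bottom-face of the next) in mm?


A bookshelf. The clear shelf gap is 378 mm.

Two tall side panels with 3 horizontal boards between them — a bookshelf. The first two shelf undersides are at z = 0 and z = 409; with shelf thickness 31, the clear gap is 409 − 0 − 31 = 378 mm.


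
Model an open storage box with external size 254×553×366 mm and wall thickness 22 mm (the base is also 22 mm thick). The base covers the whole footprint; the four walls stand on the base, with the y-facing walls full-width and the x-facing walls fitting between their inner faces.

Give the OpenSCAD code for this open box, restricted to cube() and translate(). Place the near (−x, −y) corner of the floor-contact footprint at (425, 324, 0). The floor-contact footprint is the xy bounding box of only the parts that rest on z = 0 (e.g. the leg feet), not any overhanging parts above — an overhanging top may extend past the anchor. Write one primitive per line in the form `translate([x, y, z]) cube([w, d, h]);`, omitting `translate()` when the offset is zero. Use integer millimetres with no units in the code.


translate([425, 324, 0]) cube([254, 553, 22]);
translate([425, 324, 22]) cube([254, 22, 344]);
translate([425, 855, 22]) cube([254, 22, 344]);
translate([425, 346, 22]) cube([22, 509, 344]);
translate([657, 346, 22]) cube([22, 509, 344]);


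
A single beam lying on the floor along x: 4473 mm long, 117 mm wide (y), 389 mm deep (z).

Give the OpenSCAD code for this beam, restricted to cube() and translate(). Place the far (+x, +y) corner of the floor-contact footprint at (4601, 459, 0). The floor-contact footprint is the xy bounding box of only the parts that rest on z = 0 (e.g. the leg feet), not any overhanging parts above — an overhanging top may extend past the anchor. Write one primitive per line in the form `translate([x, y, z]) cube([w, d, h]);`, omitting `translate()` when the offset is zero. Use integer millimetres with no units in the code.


translate([128, 342, 0]) cube([4473, 117, 389]);


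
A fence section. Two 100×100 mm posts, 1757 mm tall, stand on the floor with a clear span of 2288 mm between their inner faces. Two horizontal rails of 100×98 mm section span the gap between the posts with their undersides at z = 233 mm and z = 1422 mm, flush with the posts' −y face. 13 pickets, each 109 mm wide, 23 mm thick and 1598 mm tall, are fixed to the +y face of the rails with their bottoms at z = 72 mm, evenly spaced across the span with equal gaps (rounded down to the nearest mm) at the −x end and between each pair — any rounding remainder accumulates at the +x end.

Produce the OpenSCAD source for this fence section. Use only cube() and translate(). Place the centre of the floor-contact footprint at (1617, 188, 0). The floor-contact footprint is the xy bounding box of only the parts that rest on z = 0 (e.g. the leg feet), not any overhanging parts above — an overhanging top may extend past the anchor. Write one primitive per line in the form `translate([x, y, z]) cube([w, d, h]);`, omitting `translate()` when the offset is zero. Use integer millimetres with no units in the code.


translate([373, 138, 0]) cube([100, 100, 1757]);
translate([2761, 138, 0]) cube([100, 100, 1757]);
translate([473, 138, 233]) cube([2288, 100, 98]);
translate([473, 138, 1422]) cube([2288, 100, 98]);
translate([535, 238, 72]) cube([109, 23, 1598]);
translate([706, 238, 72]) cube([109, 23, 1598]);
translate([877, 238, 72]) cube([109, 23, 1598]);
translate([1048, 238, 72]) cube([109, 23, 1598]);
translate([1219, 238, 72]) cube([109, 23, 1598]);
translate([1390, 238, 72]) cube([109, 23, 1598]);
translate([1561, 238, 72]) cube([109, 23, 1598]);
translate([1732, 238, 72]) cube([109, 23, 1598]);
translate([1903, 238, 72]) cube([109, 23, 1598]);
translate([2074, 238, 72]) cube([109, 23, 1598]);
translate([2245, 238, 72]) cube([109, 23, 1598]);
translate([2416, 238, 72]) cube([109, 23, 1598]);
translate([2587, 238, 72]) cube([109, 23, 1598]);


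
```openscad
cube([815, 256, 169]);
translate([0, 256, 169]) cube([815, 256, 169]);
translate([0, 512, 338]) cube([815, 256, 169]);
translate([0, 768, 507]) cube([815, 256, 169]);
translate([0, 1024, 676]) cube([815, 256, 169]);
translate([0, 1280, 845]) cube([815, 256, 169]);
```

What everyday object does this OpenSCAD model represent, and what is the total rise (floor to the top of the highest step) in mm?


A staircase. The total rise is 1014 mm.

6 identical blocks, each offset up and back from the previous — a staircase. Each step is 169 mm tall and there are 6 of them, so the total rise is 6 × 169 = 1014 mm.


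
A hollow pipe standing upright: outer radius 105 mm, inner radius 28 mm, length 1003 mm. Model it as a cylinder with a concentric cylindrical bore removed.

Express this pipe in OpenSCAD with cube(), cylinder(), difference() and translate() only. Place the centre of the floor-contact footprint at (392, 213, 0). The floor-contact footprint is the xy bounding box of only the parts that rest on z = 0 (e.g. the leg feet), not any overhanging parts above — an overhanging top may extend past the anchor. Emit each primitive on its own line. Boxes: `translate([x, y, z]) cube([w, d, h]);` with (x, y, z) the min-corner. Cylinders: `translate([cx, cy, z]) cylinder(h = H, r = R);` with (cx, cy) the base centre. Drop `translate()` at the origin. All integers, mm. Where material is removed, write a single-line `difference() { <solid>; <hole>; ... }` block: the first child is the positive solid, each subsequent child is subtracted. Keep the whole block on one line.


difference() { translate([392, 213, 0]) cylinder(h = 1003, r = 105); translate([392, 213, 0]) cylinder(h = 1003, r = 28); }


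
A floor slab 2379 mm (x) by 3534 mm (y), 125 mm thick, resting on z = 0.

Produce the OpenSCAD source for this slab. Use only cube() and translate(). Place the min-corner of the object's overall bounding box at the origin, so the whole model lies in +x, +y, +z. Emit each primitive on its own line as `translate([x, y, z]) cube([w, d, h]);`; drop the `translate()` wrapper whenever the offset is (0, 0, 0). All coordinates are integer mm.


cube([2379, 3534, 125]);


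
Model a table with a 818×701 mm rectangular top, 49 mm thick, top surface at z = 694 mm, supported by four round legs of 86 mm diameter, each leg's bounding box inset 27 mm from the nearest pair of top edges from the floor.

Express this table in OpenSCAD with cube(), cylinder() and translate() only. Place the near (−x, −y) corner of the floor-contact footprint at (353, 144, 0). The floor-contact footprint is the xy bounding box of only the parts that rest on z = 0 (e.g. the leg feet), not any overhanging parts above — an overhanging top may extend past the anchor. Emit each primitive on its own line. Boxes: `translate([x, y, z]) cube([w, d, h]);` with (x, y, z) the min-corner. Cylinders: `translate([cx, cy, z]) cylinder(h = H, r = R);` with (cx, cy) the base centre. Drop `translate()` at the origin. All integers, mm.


translate([326, 117, 645]) cube([818, 701, 49]);
translate([396, 187, 0]) cylinder(h = 645, r = 43);
translate([1074, 187, 0]) cylinder(h = 645, r = 43);
translate([396, 748, 0]) cylinder(h = 645, r = 43);
translate([1074, 748, 0]) cylinder(h = 645, r = 43);


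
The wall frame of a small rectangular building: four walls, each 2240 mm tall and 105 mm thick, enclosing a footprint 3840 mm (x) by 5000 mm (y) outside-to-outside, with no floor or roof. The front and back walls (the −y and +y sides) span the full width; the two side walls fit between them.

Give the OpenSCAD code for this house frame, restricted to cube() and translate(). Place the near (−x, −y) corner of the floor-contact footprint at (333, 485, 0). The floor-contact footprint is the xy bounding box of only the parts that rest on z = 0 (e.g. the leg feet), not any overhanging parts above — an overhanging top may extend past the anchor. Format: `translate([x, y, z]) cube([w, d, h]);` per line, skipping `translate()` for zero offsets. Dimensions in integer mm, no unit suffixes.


translate([333, 485, 0]) cube([3840, 105, 2240]);
translate([333, 5380, 0]) cube([3840, 105, 2240]);
translate([333, 590, 0]) cube([105, 4790, 2240]);
translate([4068, 590, 0]) cube([105, 4790, 2240]);


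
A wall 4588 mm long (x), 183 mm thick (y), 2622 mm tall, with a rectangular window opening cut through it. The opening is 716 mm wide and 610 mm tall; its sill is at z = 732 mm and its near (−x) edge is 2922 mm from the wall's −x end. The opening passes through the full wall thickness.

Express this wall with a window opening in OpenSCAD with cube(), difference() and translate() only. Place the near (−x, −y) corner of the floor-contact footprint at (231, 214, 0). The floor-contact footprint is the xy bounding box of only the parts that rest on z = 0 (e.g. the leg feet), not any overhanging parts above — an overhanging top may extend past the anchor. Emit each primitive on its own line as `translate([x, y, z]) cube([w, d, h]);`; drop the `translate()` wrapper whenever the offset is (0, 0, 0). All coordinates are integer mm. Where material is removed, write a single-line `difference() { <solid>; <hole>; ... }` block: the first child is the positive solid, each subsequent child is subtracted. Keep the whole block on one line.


difference() { translate([231, 214, 0]) cube([4588, 183, 2622]); translate([3153, 214, 732]) cube([716, 183, 610]); }


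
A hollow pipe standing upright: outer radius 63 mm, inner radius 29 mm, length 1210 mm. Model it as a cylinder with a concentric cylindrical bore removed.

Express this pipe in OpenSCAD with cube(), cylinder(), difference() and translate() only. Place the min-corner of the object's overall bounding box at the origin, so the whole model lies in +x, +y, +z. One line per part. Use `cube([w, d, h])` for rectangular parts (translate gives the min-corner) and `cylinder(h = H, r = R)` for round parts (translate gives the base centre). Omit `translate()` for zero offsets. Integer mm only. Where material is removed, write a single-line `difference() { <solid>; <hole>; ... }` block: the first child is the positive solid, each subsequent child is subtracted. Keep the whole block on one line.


difference() { translate([63, 63, 0]) cylinder(h = 1210, r = 63); translate([63, 63, 0]) cylinder(h = 1210, r = 29); }


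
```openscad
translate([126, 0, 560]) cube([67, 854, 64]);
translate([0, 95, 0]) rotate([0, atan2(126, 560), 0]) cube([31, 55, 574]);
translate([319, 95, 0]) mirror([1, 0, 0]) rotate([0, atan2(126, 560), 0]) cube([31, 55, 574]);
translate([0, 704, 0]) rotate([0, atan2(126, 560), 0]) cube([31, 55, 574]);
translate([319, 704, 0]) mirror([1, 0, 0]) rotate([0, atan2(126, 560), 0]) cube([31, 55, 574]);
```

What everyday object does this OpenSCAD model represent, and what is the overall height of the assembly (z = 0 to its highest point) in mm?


A sawhorse. The overall height is 624 mm.

A beam across two mirrored pairs of raked legs — a sawhorse. The beam's underside is at z = 560 (matching the legs' vertical rise in atan2(126, 560)) and the beam is 64 mm tall, so its top is at 560 + 64 = 624 mm. The raked legs top out at the beam's underside, so that is the highest point.


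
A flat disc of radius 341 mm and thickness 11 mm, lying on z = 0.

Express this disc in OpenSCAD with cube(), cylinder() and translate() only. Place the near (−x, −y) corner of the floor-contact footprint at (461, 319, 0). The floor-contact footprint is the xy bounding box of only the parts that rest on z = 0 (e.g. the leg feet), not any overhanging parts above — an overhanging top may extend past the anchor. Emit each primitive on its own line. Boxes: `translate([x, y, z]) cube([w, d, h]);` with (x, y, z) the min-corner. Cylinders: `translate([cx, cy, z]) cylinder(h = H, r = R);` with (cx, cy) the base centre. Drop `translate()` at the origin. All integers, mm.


translate([802, 660, 0]) cylinder(h = 11, r = 341);


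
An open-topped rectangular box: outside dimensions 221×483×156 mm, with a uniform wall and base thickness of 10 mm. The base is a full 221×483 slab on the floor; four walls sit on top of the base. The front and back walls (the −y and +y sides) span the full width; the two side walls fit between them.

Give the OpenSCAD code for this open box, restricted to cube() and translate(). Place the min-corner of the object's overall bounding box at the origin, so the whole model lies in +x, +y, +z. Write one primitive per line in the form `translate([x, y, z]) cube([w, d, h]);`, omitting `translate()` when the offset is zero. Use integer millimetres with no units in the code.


cube([221, 483, 10]);
translate([0, 0, 10]) cube([221, 10, 146]);
translate([0, 473, 10]) cube([221, 10, 146]);
translate([0, 10, 10]) cube([10, 463, 146]);
translate([211, 10, 10]) cube([10, 463, 146]);


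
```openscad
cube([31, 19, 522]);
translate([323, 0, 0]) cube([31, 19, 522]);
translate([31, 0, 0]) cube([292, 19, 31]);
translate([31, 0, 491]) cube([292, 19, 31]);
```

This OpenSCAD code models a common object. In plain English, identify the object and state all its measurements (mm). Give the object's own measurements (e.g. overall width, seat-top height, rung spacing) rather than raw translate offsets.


A rectangular picture frame lying in the x–z plane (depth along y). The opening is 292 mm wide (x) by 460 mm tall (z), surrounded by a border 31 mm wide on all four sides. The frame is 19 mm deep and is made of two full-height vertical stiles with two horizontal rails fitted between them.


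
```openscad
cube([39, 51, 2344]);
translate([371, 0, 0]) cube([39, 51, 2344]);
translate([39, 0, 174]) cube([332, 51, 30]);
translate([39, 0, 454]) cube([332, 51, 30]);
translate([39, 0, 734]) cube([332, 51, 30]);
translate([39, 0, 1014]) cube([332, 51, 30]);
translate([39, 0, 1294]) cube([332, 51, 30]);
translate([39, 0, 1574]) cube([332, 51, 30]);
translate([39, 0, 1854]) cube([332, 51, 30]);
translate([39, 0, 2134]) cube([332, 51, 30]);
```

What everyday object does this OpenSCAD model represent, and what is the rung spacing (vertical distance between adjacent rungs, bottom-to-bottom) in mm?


A ladder. The rung spacing is 280 mm.

Two tall 39×51 posts with 8 short bars between them — a ladder. Adjacent rungs sit at z = 174 and z = 454, so the spacing is 454 − 174 = 280 mm.


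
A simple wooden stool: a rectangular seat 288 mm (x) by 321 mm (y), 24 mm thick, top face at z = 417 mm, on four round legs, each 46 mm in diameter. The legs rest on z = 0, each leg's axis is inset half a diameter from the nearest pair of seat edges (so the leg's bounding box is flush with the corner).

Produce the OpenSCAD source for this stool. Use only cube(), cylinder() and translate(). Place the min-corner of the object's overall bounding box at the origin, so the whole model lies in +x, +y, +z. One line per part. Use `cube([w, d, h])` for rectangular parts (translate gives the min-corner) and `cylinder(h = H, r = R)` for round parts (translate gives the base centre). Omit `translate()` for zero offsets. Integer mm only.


translate([0, 0, 393]) cube([288, 321, 24]);
translate([23, 23, 0]) cylinder(h = 393, r = 23);
translate([265, 23, 0]) cylinder(h = 393, r = 23);
translate([23, 298, 0]) cylinder(h = 393, r = 23);
translate([265, 298, 0]) cylinder(h = 393, r = 23);


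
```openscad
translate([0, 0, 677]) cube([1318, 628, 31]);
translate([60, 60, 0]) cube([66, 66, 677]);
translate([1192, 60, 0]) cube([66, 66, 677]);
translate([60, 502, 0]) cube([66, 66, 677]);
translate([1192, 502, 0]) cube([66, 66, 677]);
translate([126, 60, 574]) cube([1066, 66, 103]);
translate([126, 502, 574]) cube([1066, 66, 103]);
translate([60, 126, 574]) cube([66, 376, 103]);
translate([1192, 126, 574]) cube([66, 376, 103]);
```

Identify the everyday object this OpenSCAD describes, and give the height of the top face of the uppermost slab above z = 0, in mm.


A table. The table height is 708 mm.

A 1318×628×31 slab sits at z = 677 on four 66 mm square posts — a table. The top surface is at 677 + 31 = 708 mm.


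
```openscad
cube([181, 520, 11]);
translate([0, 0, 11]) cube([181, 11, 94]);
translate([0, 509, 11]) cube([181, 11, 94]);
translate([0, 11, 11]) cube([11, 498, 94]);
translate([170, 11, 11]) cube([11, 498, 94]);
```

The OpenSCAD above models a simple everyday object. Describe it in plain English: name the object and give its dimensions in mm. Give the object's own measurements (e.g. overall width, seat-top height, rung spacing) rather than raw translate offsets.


An open-topped rectangular box: outside dimensions 181×520×105 mm, with a uniform wall and base thickness of 11 mm. The base is a full 181×520 slab on the floor; four walls sit on top of the base. The front and back walls (the −y and +y sides) span the full width; the two side walls fit between them.


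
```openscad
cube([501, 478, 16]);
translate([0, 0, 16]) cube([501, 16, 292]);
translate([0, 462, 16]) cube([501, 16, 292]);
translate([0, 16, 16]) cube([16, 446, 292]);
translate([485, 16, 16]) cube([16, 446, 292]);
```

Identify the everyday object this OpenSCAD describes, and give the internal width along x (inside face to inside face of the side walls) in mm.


An open box. The internal width is 469 mm.

A 501×478 base slab with four walls standing on it — an open box. The base is 501 mm wide and the walls are 16 mm thick, so the internal width is 501 − 2 × 16 = 469 mm.


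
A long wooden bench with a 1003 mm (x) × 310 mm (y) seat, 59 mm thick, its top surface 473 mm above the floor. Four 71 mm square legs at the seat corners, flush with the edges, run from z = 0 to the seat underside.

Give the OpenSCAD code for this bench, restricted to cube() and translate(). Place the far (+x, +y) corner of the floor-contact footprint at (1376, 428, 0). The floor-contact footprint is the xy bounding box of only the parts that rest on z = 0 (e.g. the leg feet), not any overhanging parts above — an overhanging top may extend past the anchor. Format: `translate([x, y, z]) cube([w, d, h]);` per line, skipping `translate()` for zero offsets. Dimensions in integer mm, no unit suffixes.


translate([373, 118, 414]) cube([1003, 310, 59]);
translate([373, 118, 0]) cube([71, 71, 414]);
translate([373, 357, 0]) cube([71, 71, 414]);
translate([1305, 118, 0]) cube([71, 71, 414]);
translate([1305, 357, 0]) cube([71, 71, 414]);


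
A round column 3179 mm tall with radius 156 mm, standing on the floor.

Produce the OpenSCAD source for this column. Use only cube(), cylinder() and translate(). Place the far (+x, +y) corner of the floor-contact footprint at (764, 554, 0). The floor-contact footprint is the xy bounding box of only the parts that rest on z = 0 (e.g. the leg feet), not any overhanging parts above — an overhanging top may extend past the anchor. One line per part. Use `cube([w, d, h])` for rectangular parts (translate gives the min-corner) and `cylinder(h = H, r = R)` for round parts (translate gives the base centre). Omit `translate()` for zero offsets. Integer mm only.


translate([608, 398, 0]) cylinder(h = 3179, r = 156);


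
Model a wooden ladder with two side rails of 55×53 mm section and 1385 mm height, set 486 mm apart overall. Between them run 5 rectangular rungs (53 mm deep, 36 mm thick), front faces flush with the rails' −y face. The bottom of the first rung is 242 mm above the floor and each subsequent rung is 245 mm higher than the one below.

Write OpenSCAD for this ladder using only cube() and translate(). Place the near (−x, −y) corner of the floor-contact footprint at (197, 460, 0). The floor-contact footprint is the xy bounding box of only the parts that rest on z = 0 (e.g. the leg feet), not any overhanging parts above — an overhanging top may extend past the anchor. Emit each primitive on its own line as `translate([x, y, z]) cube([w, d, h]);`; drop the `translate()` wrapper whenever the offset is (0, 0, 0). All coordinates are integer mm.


translate([197, 460, 0]) cube([55, 53, 1385]);
translate([628, 460, 0]) cube([55, 53, 1385]);
translate([252, 460, 242]) cube([376, 53, 36]);
translate([252, 460, 487]) cube([376, 53, 36]);
translate([252, 460, 732]) cube([376, 53, 36]);
translate([252, 460, 977]) cube([376, 53, 36]);
translate([252, 460, 1222]) cube([376, 53, 36]);


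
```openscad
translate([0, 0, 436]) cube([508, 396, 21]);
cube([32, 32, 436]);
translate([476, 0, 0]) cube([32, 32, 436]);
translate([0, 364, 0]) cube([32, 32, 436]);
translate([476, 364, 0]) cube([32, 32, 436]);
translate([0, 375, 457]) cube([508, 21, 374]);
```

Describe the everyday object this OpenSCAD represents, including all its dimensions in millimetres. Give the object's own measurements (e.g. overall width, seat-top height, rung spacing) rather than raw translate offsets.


A chair. The seat is a 508×396×21 mm slab with its top at z = 457 mm, on four 32×32 mm corner legs (flush with the seat edges, standing on z = 0). A flat backrest 21 mm thick, 374 mm tall, spans the full seat width and rises from the seat top along its +y edge, rear face flush with the rear of the seat.


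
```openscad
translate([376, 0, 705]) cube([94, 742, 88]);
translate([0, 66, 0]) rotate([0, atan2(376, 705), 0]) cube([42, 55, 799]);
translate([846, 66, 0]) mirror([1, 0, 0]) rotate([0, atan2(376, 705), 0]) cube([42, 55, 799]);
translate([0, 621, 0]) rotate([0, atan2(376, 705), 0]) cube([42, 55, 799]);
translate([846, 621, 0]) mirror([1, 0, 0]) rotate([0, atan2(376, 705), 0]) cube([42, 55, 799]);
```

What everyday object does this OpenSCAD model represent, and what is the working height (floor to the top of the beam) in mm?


A sawhorse. The overall height is 793 mm.

A beam across two mirrored pairs of raked legs — a sawhorse. The beam's underside is at z = 705 (matching the legs' vertical rise in atan2(376, 705)) and the beam is 88 mm tall, so its top is at 705 + 88 = 793 mm. The raked legs top out at the beam's underside, so that is the highest point.


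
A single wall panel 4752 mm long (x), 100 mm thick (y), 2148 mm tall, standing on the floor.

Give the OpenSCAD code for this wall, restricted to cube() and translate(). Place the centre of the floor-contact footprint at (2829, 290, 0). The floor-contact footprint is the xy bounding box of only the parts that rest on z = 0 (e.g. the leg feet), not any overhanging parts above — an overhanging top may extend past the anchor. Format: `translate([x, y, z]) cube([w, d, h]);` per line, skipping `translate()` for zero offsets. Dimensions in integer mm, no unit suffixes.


translate([453, 240, 0]) cube([4752, 100, 2148]);


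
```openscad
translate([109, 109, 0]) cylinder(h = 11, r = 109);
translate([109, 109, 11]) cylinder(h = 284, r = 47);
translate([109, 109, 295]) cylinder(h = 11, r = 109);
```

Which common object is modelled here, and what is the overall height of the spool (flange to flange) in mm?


A spool. The overall height is 306 mm.

Three coaxial cylinders, large–small–large — a spool. Two 11 mm flanges and a 284 mm core give 11 + 284 + 11 = 306 mm.


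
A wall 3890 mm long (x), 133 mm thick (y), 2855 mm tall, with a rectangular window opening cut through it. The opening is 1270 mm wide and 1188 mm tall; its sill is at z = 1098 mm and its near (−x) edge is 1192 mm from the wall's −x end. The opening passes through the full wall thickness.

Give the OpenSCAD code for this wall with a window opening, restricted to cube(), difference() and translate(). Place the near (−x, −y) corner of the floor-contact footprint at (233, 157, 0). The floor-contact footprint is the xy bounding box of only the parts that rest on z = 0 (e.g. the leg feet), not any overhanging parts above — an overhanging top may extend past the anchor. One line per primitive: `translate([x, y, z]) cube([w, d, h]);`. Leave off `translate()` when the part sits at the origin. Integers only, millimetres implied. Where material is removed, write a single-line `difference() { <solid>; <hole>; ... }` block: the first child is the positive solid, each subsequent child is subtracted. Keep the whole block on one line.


difference() { translate([233, 157, 0]) cube([3890, 133, 2855]); translate([1425, 157, 1098]) cube([1270, 133, 1188]); }


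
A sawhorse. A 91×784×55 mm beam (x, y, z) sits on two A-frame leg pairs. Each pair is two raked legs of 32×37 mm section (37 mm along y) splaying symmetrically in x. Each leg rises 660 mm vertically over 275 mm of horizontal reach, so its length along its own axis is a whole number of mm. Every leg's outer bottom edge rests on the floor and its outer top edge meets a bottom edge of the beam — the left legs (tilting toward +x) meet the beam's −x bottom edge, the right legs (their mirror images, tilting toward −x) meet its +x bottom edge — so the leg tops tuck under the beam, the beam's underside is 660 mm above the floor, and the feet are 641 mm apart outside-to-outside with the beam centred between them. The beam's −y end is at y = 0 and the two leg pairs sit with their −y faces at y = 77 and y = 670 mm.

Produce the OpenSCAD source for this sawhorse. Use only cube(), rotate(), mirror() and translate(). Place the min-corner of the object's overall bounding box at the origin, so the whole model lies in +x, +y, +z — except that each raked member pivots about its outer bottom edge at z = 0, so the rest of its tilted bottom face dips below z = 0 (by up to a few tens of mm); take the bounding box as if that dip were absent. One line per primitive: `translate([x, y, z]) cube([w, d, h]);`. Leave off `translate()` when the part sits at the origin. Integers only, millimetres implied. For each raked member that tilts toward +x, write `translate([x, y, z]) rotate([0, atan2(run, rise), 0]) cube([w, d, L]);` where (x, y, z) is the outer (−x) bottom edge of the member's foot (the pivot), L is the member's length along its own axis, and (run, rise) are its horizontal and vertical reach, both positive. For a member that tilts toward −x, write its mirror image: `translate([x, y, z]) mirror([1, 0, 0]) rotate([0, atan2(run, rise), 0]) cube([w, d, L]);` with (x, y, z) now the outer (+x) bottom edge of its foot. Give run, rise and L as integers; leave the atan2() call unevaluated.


translate([275, 0, 660]) cube([91, 784, 55]);
translate([0, 77, 0]) rotate([0, atan2(275, 660), 0]) cube([32, 37, 715]);
translate([641, 77, 0]) mirror([1, 0, 0]) rotate([0, atan2(275, 660), 0]) cube([32, 37, 715]);
translate([0, 670, 0]) rotate([0, atan2(275, 660), 0]) cube([32, 37, 715]);
translate([641, 670, 0]) mirror([1, 0, 0]) rotate([0, atan2(275, 660), 0]) cube([32, 37, 715]);


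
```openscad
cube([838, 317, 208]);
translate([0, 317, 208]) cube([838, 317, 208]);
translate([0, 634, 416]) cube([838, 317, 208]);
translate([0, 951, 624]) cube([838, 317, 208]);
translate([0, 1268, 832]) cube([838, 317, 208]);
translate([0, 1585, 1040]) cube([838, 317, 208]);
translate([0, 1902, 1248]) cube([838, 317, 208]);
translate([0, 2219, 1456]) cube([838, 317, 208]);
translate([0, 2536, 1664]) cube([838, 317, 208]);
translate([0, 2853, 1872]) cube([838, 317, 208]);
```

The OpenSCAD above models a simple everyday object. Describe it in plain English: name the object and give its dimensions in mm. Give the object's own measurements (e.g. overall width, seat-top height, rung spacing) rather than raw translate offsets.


A straight staircase of 10 solid steps. Each step is 838 mm wide (x), 317 mm deep (y, the going) and 208 mm tall (the rise). The first step rests on the floor; each subsequent step sits one going further in +y and one rise higher in +z, directly behind and above the previous step with no overlap.


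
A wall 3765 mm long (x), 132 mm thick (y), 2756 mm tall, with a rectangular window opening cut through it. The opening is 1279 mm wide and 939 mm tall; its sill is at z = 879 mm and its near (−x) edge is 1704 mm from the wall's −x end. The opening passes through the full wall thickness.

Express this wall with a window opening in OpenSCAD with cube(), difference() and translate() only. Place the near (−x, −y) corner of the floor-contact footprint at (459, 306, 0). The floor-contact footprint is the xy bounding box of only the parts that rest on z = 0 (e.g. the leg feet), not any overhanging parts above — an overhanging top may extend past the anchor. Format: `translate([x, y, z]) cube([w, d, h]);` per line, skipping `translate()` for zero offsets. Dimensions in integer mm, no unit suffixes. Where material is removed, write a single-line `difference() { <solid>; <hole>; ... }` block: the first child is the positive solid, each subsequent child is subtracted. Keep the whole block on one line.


difference() { translate([459, 306, 0]) cube([3765, 132, 2756]); translate([2163, 306, 879]) cube([1279, 132, 939]); }


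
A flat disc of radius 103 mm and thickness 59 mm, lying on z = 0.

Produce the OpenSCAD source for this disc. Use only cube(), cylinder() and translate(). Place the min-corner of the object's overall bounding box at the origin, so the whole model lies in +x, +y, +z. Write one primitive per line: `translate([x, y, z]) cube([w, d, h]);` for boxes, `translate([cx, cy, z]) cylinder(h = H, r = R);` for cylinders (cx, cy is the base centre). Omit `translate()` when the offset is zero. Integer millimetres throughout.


translate([103, 103, 0]) cylinder(h = 59, r = 103);


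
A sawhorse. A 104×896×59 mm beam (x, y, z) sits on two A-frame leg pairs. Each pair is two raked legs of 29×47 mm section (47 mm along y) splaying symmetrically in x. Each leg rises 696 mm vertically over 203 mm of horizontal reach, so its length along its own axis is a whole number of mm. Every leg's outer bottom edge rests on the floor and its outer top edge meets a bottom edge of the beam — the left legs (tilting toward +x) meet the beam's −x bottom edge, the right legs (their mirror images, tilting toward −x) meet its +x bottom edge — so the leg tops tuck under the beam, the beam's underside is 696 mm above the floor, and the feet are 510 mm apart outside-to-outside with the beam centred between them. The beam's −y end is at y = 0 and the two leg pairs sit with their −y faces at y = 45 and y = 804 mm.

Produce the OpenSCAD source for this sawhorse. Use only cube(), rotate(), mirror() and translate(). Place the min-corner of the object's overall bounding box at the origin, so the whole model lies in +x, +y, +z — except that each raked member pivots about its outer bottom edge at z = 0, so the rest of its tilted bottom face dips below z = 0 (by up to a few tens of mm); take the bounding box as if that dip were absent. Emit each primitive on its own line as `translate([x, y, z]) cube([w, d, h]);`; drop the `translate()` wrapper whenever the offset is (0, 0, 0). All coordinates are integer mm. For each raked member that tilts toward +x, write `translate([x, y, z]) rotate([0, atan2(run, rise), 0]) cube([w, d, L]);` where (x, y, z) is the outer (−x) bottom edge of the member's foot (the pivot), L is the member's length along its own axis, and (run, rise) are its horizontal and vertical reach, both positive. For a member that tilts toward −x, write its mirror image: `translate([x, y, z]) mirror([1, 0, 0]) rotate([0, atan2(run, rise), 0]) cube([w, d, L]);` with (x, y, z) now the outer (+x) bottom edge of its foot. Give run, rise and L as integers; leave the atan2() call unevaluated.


translate([203, 0, 696]) cube([104, 896, 59]);
translate([0, 45, 0]) rotate([0, atan2(203, 696), 0]) cube([29, 47, 725]);
translate([510, 45, 0]) mirror([1, 0, 0]) rotate([0, atan2(203, 696), 0]) cube([29, 47, 725]);
translate([0, 804, 0]) rotate([0, atan2(203, 696), 0]) cube([29, 47, 725]);
translate([510, 804, 0]) mirror([1, 0, 0]) rotate([0, atan2(203, 696), 0]) cube([29, 47, 725]);


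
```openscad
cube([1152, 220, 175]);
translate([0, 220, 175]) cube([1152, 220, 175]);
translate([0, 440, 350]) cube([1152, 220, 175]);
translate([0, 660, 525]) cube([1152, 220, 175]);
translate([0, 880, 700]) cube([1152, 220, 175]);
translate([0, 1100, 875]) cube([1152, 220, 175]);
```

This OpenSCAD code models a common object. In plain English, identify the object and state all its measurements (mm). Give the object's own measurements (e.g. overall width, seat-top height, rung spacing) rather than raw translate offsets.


A straight staircase of 6 solid steps. Each step is 1152 mm wide (x), 220 mm deep (y, the going) and 175 mm tall (the rise). The first step rests on the floor; each subsequent step sits one going further in +y and one rise higher in +z, directly behind and above the previous step with no overlap.


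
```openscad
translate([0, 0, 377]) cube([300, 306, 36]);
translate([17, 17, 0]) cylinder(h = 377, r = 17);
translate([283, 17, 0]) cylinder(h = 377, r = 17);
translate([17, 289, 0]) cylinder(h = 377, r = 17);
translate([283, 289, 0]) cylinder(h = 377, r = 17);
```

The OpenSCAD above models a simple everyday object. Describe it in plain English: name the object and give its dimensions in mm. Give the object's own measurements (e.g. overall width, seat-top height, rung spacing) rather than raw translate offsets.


A simple wooden stool: a rectangular seat 300 mm (x) by 306 mm (y), 36 mm thick, top face at z = 413 mm, on four round legs, each 34 mm in diameter. The legs rest on z = 0, each leg's axis is inset half a diameter from the nearest pair of seat edges (so the leg's bounding box is flush with the corner).


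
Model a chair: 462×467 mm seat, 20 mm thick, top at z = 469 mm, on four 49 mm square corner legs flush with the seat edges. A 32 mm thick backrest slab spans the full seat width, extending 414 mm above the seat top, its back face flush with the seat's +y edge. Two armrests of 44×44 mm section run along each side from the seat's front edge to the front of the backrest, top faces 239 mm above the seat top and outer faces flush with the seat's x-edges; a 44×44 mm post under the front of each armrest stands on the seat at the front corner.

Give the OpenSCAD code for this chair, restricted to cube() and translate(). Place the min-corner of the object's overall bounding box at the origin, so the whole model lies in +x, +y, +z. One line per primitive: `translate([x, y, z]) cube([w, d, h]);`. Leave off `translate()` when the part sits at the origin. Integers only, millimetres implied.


translate([0, 0, 449]) cube([462, 467, 20]);
cube([49, 49, 449]);
translate([413, 0, 0]) cube([49, 49, 449]);
translate([0, 418, 0]) cube([49, 49, 449]);
translate([413, 418, 0]) cube([49, 49, 449]);
translate([0, 435, 469]) cube([462, 32, 414]);
translate([0, 0, 664]) cube([44, 435, 44]);
translate([418, 0, 664]) cube([44, 435, 44]);
translate([0, 0, 469]) cube([44, 44, 195]);
translate([418, 0, 469]) cube([44, 44, 195]);


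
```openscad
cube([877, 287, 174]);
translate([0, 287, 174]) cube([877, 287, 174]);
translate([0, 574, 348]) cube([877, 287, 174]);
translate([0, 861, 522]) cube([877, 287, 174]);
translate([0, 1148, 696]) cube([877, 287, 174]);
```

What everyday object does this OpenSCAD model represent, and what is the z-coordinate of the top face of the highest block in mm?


A staircase. The total rise is 870 mm.

5 identical blocks, each offset up and back from the previous — a staircase. Each step is 174 mm tall and there are 5 of them, so the total rise is 5 × 174 = 870 mm.


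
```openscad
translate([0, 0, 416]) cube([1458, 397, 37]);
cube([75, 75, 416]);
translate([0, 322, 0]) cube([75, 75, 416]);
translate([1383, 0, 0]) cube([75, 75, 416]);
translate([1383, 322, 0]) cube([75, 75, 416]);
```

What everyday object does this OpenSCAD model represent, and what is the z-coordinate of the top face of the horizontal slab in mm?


A bench. The seat-top height is 453 mm.

A long slab on four corner posts — a bench. The slab sits at z = 416 with thickness 37, so the top is 416 + 37 = 453 mm.
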